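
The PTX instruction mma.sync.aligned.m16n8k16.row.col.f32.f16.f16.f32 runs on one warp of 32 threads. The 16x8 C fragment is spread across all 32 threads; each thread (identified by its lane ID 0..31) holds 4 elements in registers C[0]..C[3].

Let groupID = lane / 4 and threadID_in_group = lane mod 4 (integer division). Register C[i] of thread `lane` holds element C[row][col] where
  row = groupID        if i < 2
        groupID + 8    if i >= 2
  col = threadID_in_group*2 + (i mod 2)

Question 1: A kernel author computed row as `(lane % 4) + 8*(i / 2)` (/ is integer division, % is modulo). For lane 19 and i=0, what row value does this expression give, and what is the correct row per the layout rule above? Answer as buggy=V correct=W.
`(lane % 4) + 8*(i / 2)`[19,0]⇒3
lane 19: gr=4 (19/4), th=3 (19%4)
i=0: r=4+0=4, c=3*2+0=6
row: 3 vs 4

buggy=3 correct=4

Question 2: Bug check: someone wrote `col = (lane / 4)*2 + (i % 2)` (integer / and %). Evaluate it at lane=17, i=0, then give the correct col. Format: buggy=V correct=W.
buggy=8 correct=2

`(lane / 4)*2 + (i % 2)`[17,0]->8
lane 17->17/4=4, 17 mod 4=1
i=0  r:4+0->4  c:2·1+0->2
col: 8 vs 2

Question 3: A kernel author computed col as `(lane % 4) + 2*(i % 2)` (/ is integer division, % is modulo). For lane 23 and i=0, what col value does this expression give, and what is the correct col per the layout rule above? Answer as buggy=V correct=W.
`(lane % 4) + 2*(i % 2)`[23,0]->3
lane 23: g=5 (23/4), t=3 (23%4)
i=0: r=5+0=5, c=3*2+0=6
col: 3 vs 6

buggy=3 correct=6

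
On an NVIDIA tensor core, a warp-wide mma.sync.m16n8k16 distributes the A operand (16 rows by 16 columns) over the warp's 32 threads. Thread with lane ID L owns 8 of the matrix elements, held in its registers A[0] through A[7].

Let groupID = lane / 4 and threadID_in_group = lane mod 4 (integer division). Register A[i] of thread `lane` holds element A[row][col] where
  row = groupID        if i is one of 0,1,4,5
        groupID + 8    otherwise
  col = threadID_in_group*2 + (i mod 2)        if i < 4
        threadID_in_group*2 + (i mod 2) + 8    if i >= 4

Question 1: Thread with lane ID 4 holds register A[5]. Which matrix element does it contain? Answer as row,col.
1,9

lane 4: g=1 (4/4), t=0 (4%4)
i=5: r=1+0=1, c=0*2+1+8=9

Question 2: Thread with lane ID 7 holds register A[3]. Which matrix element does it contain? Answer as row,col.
7: gid=1,tid=3
[3] (1+8,3*2+1+0) = (9,7)

9,7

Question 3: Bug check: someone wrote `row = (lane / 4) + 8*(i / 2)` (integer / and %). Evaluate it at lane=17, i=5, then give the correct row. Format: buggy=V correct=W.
`(lane / 4) + 8*(i / 2)`[17,5]->20
lane 17: g=4 (17/4), t=1 (17%4)
i=5: r=4+0=4, c=1*2+1+8=11
row: 20 vs 4

buggy=20 correct=4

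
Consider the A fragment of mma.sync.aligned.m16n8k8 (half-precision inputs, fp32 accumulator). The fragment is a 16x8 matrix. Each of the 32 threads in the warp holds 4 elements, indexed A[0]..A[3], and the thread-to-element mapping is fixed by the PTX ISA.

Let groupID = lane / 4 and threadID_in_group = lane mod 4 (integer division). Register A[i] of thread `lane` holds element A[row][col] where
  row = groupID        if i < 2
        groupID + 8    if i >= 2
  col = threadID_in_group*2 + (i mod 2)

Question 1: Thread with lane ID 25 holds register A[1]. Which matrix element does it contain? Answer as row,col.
lane 25: gr=6 (25/4), th=1 (25%4)
i=1: r=6+0=6, c=1*2+1=3

6,3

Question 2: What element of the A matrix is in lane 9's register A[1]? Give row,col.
2,3

lane 9: G=2 (9/4), T=1 (9%4)
i=1: r=2+0=2, c=1*2+1=3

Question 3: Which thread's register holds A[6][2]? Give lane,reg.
25,0

r=6⇒gr=6,Rb=0  c=2⇒th=1,odd=0
L=6*4+1=25  i=0*2+0=0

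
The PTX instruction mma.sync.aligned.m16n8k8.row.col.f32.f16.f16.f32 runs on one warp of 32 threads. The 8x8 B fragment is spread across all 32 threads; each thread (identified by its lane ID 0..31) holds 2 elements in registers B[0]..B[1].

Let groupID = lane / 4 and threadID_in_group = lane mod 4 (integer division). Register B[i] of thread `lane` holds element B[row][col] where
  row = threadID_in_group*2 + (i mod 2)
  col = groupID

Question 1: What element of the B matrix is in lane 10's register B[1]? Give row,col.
5,2

L=10->gid=10>>2=2, tid=10&3=2
[1]->row 2·2+1=5  col gid=2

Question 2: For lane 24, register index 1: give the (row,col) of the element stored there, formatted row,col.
1,6

lane 24=>24/4=6, 24 mod 4=0
i=1  r:2·0+1=>1  c:6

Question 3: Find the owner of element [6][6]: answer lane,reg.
c:6=>grp=6  r:6=>tig=3,lo=0
L=6*4+3=27  i=0=0

27,0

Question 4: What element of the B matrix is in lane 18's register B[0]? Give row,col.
lane 18=>18/4=4, 18 mod 4=2
i=0  r:2·2+0=>4  c:4

4,4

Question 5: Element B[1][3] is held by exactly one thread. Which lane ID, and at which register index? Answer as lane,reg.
12,1

c=3⇒gr=3  r=1⇒th=0,odd=1
L=3*4+0=12  i=1=1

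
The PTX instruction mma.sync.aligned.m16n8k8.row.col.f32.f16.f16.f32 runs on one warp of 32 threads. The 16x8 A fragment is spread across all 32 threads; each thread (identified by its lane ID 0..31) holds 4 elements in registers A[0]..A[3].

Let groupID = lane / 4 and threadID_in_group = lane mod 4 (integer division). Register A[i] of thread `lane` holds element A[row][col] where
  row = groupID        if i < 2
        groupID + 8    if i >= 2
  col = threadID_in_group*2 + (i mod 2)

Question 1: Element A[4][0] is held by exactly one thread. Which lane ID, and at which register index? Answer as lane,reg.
16,0

r=4⇒gr=4,Rb=0  c=0⇒th=0,odd=0
L=4*4+0=16  i=0*2+0=0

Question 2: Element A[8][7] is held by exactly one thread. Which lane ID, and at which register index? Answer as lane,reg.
3,3

r=8→G=0,rhi=1  c=7→T=3,p=1
L=0*4+3=3  i=1*2+1=3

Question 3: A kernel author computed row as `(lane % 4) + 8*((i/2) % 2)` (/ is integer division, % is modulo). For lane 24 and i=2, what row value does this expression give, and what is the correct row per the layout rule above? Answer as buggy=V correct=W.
`(lane % 4) + 8*((i/2) % 2)`[24,2]→8
lane 24→24/4=6, 24 mod 4=0
i=2  r:6+8→14  c:2·0+0→0
row: 8 vs 14

buggy=8 correct=14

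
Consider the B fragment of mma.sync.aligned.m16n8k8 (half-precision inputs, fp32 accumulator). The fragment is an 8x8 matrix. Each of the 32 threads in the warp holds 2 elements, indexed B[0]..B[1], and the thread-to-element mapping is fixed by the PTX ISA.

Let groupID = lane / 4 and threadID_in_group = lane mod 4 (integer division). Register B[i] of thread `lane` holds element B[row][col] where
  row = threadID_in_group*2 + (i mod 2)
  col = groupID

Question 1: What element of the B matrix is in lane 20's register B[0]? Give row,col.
L=20->g=20>>2=5, t=20&3=0
[0]->row 0·2+0=0  col g=5

0,5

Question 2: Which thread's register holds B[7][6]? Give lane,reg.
c=6⇒gr=6  r=7⇒th=3,odd=1
L=6*4+3=27  i=1=1

27,1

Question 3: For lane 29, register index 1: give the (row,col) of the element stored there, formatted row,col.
lane 29: gr=7 (29/4), th=1 (29%4)
i=1: r=1*2+1=3, c=gr=7

3,7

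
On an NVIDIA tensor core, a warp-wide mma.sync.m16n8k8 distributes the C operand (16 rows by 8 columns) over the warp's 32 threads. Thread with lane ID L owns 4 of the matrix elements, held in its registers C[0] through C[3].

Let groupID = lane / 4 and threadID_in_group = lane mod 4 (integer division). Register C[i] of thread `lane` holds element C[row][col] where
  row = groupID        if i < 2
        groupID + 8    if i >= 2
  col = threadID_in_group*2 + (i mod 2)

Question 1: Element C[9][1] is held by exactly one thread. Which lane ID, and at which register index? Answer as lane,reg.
4,3

r:9=>grp=1,rB=1  c:1=>tig=0,lo=1
L=1*4+0=4  i=1*2+1=3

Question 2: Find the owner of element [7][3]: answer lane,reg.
r:7=>grp=7,rB=0  c:3=>tig=1,lo=1
L=7*4+1=29  i=0*2+1=1

29,1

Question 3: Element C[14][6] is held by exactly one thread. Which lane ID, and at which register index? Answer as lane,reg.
r:14=>grp=6,rB=1  c:6=>tig=3,lo=0
L=6*4+3=27  i=1*2+0=2

27,2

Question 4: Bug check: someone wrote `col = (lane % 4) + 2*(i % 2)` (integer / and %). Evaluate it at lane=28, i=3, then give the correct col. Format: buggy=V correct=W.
buggy=2 correct=1

`(lane % 4) + 2*(i % 2)`[28,3]⇒2
lane 28: gr=7 (28/4), th=0 (28%4)
i=3: r=7+8=15, c=0*2+1=1
col: 2 vs 1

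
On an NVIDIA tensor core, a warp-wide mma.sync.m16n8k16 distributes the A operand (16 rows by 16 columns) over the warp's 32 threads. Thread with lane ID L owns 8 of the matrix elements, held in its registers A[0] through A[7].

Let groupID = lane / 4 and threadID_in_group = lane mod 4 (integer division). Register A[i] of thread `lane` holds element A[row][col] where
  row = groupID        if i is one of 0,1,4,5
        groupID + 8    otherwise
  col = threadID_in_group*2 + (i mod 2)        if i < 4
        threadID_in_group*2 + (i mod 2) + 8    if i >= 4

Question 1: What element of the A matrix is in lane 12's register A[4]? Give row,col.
3,8

lane 12->12/4=3, 12 mod 4=0
i=4  r:3+0->3  c:2·0+0+8->8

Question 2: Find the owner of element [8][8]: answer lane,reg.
0,6

r: 8->gid=0,r8=1  c: 8->c8=1,tid=0,i&1=0
L=0*4+0=0  i=1*4+1*2+0=6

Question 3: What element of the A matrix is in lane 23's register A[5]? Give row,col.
L=23=>grp=23>>2=5, tig=23&3=3
[5]=>row 5+0=5  col 3·2+1+8=15

5,15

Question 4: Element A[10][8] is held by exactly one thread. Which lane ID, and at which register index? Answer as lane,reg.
r=10⇒gr=2,Rb=1  c=8⇒Cb=1,th=0,odd=0
L=2*4+0=8  i=1*4+1*2+0=6

8,6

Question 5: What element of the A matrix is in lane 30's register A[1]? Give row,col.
L=30->gid=30>>2=7, tid=30&3=2
[1]->row 7+0=7  col 2·2+1+0=5

7,5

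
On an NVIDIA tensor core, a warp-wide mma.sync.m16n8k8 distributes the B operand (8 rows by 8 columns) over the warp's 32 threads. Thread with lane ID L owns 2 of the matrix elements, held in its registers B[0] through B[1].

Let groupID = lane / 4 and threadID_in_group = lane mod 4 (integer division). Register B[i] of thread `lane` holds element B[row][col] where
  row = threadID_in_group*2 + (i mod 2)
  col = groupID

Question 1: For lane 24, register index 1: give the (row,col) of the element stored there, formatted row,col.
lane 24: gr=6 (24/4), th=0 (24%4)
i=1: r=0*2+1=1, c=gr=6

1,6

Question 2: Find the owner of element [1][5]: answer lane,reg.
20,1

c: 5->gid=5  r: 1->tid=0,i&1=1
L=5*4+0=20  i=1=1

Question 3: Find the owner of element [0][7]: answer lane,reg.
28,0

c=7->g=7  r=0->t=0,b0=0
L=7*4+0=28  i=0=0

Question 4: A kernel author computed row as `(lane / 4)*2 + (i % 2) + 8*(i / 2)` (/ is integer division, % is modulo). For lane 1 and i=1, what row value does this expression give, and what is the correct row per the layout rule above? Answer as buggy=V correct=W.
`(lane / 4)*2 + (i % 2) + 8*(i / 2)`[1,1]→1
lane 1: G=0 (1/4), T=1 (1%4)
i=1: r=1*2+1=3, c=G=0
row: 1 vs 3

buggy=1 correct=3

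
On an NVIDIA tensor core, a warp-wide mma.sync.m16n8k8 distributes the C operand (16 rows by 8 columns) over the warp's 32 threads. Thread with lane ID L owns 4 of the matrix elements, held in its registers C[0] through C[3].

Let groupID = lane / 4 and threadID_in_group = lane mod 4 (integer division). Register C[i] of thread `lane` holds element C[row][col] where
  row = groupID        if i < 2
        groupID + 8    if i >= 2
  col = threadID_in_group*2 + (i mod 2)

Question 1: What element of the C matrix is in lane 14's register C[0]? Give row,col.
3,4

L=14=>grp=14>>2=3, tig=14&3=2
[0]=>row 3+0=3  col 2·2+0=4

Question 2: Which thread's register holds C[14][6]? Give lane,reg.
27,2

r=14⇒gr=6,Rb=1  c=6⇒th=3,odd=0
L=6*4+3=27  i=1*2+0=2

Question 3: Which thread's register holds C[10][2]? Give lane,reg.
9,2

r=10->g=2,rb=1  c=2->t=1,b0=0
L=2*4+1=9  i=1*2+0=2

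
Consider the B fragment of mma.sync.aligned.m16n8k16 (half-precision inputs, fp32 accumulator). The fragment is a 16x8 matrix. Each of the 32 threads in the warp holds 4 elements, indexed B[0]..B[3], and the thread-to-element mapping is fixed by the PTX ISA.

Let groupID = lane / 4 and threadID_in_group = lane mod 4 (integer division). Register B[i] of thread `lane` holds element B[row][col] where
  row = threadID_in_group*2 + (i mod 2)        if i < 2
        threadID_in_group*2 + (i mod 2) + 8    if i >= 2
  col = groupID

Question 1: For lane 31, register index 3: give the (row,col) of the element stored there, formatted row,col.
L=31->g=31>>2=7, t=31&3=3
[3]->row 3·2+1+8=15  col g=7

15,7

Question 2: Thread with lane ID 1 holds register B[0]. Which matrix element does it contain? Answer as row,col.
2,0

1: grp=0,tig=1
[0] (1*2+0+0,0) = (2,0)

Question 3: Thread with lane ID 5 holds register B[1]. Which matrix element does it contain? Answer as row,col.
5: grp=1,tig=1
[1] (1*2+1+0,1) = (3,1)

3,1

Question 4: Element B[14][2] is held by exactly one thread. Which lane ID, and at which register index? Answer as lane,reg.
11,2

c=2⇒gr=2  r=14⇒Rb=1,th=3,odd=0
L=2*4+3=11  i=1*2+0=2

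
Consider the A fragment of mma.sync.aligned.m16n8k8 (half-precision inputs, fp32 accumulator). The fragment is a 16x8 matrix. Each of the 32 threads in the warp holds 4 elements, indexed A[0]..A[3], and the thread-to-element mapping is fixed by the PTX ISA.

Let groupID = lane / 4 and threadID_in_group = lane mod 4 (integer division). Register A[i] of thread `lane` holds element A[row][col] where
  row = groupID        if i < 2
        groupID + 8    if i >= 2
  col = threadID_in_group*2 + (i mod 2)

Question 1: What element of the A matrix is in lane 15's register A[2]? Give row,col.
11,6

lane 15: gid=3 (15/4), tid=3 (15%4)
i=2: r=3+8=11, c=3*2+0=6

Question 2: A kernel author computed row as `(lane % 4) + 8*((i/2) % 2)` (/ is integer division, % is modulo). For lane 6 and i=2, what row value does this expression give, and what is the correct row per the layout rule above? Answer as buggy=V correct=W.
`(lane % 4) + 8*((i/2) % 2)`[6,2]⇒10
lane 6: gr=1 (6/4), th=2 (6%4)
i=2: r=1+8=9, c=2*2+0=4
row: 10 vs 9

buggy=10 correct=9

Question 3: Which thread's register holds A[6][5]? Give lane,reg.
26,1

r: 6->gid=6,r8=0  c: 5->tid=2,i&1=1
L=6*4+2=26  i=0*2+1=1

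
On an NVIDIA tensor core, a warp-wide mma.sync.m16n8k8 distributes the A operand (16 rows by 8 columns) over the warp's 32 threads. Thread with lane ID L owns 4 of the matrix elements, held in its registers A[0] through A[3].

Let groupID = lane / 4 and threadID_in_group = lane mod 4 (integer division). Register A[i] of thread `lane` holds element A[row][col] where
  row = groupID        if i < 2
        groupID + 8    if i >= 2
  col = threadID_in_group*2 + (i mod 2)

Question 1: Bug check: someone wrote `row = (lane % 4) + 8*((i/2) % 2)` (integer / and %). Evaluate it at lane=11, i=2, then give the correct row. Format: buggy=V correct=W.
buggy=11 correct=10

`(lane % 4) + 8*((i/2) % 2)`[11,2]=>11
11: grp=2,tig=3
[2] (2+8,3*2+0) = (10,6)
row: 11 vs 10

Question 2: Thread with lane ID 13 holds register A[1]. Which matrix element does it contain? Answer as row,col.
lane 13⇒13/4=3, 13 mod 4=1
i=1  r:3+0⇒3  c:2·1+1⇒3

3,3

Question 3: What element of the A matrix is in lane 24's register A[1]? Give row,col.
24: gr=6,th=0
[1] (6+0,0*2+1) = (6,1)

6,1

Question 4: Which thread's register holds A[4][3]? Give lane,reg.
17,1

r: 4->gid=4,r8=0  c: 3->tid=1,i&1=1
L=4*4+1=17  i=0*2+1=1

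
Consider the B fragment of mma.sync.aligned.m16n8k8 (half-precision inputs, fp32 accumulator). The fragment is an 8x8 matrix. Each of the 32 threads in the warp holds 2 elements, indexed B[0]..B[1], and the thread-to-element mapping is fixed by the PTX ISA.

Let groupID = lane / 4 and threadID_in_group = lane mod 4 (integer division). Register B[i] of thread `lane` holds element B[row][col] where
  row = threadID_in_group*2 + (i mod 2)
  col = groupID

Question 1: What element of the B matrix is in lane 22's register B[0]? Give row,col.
22: gid=5,tid=2
[0] (2*2+0,5) = (4,5)

4,5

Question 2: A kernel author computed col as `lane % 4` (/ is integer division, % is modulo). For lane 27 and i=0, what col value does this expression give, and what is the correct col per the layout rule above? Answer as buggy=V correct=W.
buggy=3 correct=6

`lane % 4`[27,0]⇒3
lane 27: gr=6 (27/4), th=3 (27%4)
i=0: r=3*2+0=6, c=gr=6
col: 3 vs 6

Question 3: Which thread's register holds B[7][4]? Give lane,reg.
c=4→G=4  r=7→T=3,p=1
L=4*4+3=19  i=1=1

19,1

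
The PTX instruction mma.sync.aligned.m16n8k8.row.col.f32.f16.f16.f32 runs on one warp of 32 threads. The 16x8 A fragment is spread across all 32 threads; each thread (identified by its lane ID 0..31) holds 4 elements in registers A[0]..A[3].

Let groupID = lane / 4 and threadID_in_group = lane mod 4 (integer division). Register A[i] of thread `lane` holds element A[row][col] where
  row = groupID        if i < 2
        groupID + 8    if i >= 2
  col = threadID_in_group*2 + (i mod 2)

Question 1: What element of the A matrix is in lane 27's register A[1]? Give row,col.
lane 27=>27/4=6, 27 mod 4=3
i=1  r:6+0=>6  c:2·3+1=>7

6,7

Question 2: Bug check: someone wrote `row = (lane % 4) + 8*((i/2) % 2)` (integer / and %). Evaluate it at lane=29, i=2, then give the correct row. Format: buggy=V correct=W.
`(lane % 4) + 8*((i/2) % 2)`[29,2]=>9
lane 29=>29/4=7, 29 mod 4=1
i=2  r:7+8=>15  c:2·1+0=>2
row: 9 vs 15

buggy=9 correct=15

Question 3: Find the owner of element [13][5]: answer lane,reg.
22,3

r: 13->gid=5,r8=1  c: 5->tid=2,i&1=1
L=5*4+2=22  i=1*2+1=3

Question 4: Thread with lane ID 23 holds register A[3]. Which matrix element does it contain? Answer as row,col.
13,7

lane 23: gr=5 (23/4), th=3 (23%4)
i=3: r=5+8=13, c=3*2+1=7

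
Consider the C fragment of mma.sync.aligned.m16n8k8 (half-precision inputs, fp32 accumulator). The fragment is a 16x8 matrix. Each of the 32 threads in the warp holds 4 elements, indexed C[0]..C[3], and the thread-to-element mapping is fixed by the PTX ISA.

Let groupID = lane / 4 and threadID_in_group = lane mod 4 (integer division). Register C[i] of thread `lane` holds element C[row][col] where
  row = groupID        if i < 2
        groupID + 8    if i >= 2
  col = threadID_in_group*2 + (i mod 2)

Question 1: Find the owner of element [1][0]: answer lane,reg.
r=1->g=1,rb=0  c=0->t=0,b0=0
L=1*4+0=4  i=0*2+0=0

4,0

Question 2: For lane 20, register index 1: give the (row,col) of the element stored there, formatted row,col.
5,1

L=20=>grp=20>>2=5, tig=20&3=0
[1]=>row 5+0=5  col 0·2+1=1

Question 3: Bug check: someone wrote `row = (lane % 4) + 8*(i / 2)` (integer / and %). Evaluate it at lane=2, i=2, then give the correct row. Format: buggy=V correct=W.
`(lane % 4) + 8*(i / 2)`[2,2]→10
2: G=0,T=2
[2] (0+8,2*2+0) = (8,4)
row: 10 vs 8

buggy=10 correct=8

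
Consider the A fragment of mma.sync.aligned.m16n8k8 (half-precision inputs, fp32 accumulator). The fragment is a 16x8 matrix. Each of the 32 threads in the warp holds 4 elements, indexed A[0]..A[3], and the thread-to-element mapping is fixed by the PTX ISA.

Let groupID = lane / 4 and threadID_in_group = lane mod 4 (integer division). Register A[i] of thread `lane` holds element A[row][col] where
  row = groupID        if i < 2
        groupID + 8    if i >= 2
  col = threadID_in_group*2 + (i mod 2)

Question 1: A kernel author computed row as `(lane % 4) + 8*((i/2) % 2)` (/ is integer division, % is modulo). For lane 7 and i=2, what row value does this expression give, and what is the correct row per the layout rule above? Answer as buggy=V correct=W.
`(lane % 4) + 8*((i/2) % 2)`[7,2]⇒11
L=7⇒gr=7>>2=1, th=7&3=3
[2]⇒row 1+8=9  col 3·2+0=6
row: 11 vs 9

buggy=11 correct=9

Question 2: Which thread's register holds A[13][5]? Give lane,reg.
r=13→G=5,rhi=1  c=5→T=2,p=1
L=5*4+2=22  i=1*2+1=3

22,3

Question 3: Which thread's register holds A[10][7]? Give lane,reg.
11,3

r: 10->gid=2,r8=1  c: 7->tid=3,i&1=1
L=2*4+3=11  i=1*2+1=3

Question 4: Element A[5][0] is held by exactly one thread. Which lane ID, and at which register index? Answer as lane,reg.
20,0

r=5->g=5,rb=0  c=0->t=0,b0=0
L=5*4+0=20  i=0*2+0=0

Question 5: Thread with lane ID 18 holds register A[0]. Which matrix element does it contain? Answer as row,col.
L=18=>grp=18>>2=4, tig=18&3=2
[0]=>row 4+0=4  col 2·2+0=4

4,4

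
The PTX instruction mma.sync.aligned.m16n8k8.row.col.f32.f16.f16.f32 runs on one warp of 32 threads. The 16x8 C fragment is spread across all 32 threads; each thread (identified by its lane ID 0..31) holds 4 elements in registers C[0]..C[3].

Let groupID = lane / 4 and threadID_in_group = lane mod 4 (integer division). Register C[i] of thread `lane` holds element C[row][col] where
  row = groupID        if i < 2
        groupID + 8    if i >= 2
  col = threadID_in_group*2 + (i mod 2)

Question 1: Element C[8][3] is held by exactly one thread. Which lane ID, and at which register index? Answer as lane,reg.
1,3

r=8->g=0,rb=1  c=3->t=1,b0=1
L=0*4+1=1  i=1*2+1=3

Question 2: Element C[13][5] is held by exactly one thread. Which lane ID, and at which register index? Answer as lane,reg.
r: 13->gid=5,r8=1  c: 5->tid=2,i&1=1
L=5*4+2=22  i=1*2+1=3

22,3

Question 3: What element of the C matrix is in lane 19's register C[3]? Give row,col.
19: gid=4,tid=3
[3] (4+8,3*2+1) = (12,7)

12,7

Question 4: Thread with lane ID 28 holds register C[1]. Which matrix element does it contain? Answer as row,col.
7,1

lane 28->28/4=7, 28 mod 4=0
i=1  r:7+0->7  c:2·0+1->1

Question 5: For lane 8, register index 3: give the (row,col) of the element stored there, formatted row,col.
8: G=2,T=0
[3] (2+8,0*2+1) = (10,1)

10,1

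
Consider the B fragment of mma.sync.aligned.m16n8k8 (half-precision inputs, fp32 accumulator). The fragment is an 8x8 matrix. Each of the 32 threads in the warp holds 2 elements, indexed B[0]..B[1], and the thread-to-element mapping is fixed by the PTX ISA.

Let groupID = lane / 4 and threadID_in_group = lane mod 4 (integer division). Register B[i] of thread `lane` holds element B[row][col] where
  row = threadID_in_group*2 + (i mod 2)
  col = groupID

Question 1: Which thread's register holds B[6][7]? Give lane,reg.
31,0

c: 7->gid=7  r: 6->tid=3,i&1=0
L=7*4+3=31  i=0=0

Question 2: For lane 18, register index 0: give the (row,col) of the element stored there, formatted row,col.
4,4

lane 18=>18/4=4, 18 mod 4=2
i=0  r:2·2+0=>4  c:4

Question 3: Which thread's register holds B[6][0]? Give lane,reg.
c:0=>grp=0  r:6=>tig=3,lo=0
L=0*4+3=3  i=0=0

3,0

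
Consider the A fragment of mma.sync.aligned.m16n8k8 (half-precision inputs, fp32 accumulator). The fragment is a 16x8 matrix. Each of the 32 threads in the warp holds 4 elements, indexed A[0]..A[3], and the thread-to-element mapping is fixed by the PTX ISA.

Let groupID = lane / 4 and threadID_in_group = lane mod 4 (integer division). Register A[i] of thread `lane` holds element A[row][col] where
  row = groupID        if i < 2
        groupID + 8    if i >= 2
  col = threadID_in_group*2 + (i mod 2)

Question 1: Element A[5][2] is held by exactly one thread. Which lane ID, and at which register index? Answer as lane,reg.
21,0

r=5⇒gr=5,Rb=0  c=2⇒th=1,odd=0
L=5*4+1=21  i=0*2+0=0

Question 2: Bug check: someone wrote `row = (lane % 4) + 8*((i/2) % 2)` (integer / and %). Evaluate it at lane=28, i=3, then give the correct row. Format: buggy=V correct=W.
`(lane % 4) + 8*((i/2) % 2)`[28,3]->8
L=28->gid=28>>2=7, tid=28&3=0
[3]->row 7+8=15  col 0·2+1=1
row: 8 vs 15

buggy=8 correct=15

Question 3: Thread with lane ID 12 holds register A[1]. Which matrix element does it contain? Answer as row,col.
lane 12: g=3 (12/4), t=0 (12%4)
i=1: r=3+0=3, c=0*2+1=1

3,1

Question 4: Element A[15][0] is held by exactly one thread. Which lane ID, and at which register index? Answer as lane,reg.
28,2

r=15→G=7,rhi=1  c=0→T=0,p=0
L=7*4+0=28  i=1*2+0=2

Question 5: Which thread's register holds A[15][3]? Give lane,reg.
29,3

r=15->g=7,rb=1  c=3->t=1,b0=1
L=7*4+1=29  i=1*2+1=3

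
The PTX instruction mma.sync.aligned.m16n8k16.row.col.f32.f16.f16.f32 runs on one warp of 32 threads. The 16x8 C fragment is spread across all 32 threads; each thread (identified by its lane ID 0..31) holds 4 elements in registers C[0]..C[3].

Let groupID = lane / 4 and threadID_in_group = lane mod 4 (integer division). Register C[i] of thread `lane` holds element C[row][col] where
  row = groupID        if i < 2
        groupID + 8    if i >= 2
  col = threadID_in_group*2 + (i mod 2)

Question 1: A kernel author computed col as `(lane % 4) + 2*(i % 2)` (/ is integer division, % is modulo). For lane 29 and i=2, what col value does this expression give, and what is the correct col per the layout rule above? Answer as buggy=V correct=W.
`(lane % 4) + 2*(i % 2)`[29,2]⇒1
29: gr=7,th=1
[2] (7+8,1*2+0) = (15,2)
col: 1 vs 2

buggy=1 correct=2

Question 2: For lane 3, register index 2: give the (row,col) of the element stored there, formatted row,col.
lane 3: grp=0 (3/4), tig=3 (3%4)
i=2: r=0+8=8, c=3*2+0=6

8,6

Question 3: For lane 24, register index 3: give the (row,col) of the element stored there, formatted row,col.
24: g=6,t=0
[3] (6+8,0*2+1) = (14,1)

14,1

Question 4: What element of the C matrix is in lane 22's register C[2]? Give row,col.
13,4

lane 22: gid=5 (22/4), tid=2 (22%4)
i=2: r=5+8=13, c=2*2+0=4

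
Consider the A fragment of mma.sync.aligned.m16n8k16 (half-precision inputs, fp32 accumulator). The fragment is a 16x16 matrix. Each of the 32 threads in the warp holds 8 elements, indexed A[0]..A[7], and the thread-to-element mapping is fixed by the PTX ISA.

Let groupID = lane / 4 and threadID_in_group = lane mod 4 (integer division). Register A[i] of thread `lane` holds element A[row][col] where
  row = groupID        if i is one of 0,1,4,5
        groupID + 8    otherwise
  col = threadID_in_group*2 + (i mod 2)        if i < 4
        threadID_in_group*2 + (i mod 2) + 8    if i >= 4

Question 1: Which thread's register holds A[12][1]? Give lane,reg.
r:12=>grp=4,rB=1  c:1=>cB=0,tig=0,lo=1
L=4*4+0=16  i=0*4+1*2+1=3

16,3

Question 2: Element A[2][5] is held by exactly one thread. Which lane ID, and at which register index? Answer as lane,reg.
r=2->g=2,rb=0  c=5->cb=0,t=2,b0=1
L=2*4+2=10  i=0*4+0*2+1=1

10,1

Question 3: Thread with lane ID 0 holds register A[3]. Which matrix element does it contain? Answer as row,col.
8,1

0: gr=0,th=0
[3] (0+8,0*2+1+0) = (8,1)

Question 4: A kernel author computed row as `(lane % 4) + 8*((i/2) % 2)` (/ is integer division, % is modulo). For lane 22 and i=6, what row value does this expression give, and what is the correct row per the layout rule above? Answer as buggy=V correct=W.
buggy=10 correct=13

`(lane % 4) + 8*((i/2) % 2)`[22,6]=>10
lane 22=>22/4=5, 22 mod 4=2
i=6  r:5+8=>13  c:2·2+0+8=>12
row: 10 vs 13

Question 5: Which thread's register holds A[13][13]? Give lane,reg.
22,7

r=13⇒gr=5,Rb=1  c=13⇒Cb=1,th=2,odd=1
L=5*4+2=22  i=1*4+1*2+1=7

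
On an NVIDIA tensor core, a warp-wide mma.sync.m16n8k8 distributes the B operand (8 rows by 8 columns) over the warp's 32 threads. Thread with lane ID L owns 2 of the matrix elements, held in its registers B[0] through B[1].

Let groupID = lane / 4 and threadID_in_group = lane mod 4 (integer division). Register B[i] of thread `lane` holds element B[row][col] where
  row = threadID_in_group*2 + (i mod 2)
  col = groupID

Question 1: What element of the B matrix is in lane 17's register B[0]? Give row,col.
2,4

lane 17⇒17/4=4, 17 mod 4=1
i=0  r:2·1+0⇒2  c:4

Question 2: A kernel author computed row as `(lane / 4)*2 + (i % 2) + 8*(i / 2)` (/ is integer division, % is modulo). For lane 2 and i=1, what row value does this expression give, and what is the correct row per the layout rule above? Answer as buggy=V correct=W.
buggy=1 correct=5

`(lane / 4)*2 + (i % 2) + 8*(i / 2)`[2,1]->1
2: g=0,t=2
[1] (2*2+1,0) = (5,0)
row: 1 vs 5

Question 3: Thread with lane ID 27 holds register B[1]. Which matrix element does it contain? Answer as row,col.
lane 27: g=6 (27/4), t=3 (27%4)
i=1: r=3*2+1=7, c=g=6

7,6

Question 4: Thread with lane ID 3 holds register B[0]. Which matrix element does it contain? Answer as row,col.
6,0

L=3->gid=3>>2=0, tid=3&3=3
[0]->row 3·2+0=6  col gid=0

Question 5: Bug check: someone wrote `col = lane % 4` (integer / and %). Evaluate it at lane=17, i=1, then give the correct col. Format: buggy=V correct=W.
`lane % 4`[17,1]⇒1
lane 17⇒17/4=4, 17 mod 4=1
i=1  r:2·1+1⇒3  c:4
col: 1 vs 4

buggy=1 correct=4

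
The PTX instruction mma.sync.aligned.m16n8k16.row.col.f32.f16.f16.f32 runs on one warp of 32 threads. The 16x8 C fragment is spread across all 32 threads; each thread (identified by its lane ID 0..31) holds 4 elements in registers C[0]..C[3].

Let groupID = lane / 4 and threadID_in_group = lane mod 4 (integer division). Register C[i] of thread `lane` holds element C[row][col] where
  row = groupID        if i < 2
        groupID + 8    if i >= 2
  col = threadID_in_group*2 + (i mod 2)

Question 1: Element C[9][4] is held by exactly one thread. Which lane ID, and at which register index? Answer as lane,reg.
r:9=>grp=1,rB=1  c:4=>tig=2,lo=0
L=1*4+2=6  i=1*2+0=2

6,2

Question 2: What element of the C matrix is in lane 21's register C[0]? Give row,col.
5,2

21: grp=5,tig=1
[0] (5+0,1*2+0) = (5,2)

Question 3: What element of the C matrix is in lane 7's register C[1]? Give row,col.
1,7

7: grp=1,tig=3
[1] (1+0,3*2+1) = (1,7)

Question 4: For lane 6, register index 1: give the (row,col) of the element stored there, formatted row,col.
1,5

lane 6: G=1 (6/4), T=2 (6%4)
i=1: r=1+0=1, c=2*2+1=5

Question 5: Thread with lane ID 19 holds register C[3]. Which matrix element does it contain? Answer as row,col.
12,7

19: grp=4,tig=3
[3] (4+8,3*2+1) = (12,7)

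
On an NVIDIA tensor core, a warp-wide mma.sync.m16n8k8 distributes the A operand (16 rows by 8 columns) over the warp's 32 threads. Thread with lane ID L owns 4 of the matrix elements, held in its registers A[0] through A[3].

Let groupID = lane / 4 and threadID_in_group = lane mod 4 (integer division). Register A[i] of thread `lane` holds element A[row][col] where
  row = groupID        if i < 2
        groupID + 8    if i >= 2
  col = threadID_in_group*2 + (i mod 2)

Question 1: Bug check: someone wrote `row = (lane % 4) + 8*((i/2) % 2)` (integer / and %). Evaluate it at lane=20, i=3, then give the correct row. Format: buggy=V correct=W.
buggy=8 correct=13

`(lane % 4) + 8*((i/2) % 2)`[20,3]->8
lane 20->20/4=5, 20 mod 4=0
i=3  r:5+8->13  c:2·0+1->1
row: 8 vs 13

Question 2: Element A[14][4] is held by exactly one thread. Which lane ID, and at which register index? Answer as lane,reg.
r: 14->gid=6,r8=1  c: 4->tid=2,i&1=0
L=6*4+2=26  i=1*2+0=2

26,2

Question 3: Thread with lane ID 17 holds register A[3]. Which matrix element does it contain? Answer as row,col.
12,3

L=17⇒gr=17>>2=4, th=17&3=1
[3]⇒row 4+8=12  col 1·2+1=3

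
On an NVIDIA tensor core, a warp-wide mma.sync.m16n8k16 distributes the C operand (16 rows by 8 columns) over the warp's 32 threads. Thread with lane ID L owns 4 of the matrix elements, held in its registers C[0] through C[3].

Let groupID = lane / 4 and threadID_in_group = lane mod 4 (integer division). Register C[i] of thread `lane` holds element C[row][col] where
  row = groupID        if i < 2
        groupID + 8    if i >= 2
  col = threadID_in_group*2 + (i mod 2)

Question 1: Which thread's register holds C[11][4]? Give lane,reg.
r=11⇒gr=3,Rb=1  c=4⇒th=2,odd=0
L=3*4+2=14  i=1*2+0=2

14,2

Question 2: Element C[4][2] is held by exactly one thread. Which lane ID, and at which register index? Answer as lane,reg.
r=4→G=4,rhi=0  c=2→T=1,p=0
L=4*4+1=17  i=0*2+0=0

17,0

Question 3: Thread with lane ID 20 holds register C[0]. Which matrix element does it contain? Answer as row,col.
5,0

lane 20=>20/4=5, 20 mod 4=0
i=0  r:5+0=>5  c:2·0+0=>0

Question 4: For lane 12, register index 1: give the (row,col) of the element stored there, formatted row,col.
lane 12->12/4=3, 12 mod 4=0
i=1  r:3+0->3  c:2·0+1->1

3,1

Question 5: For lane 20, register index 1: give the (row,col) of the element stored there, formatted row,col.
5,1

20: G=5,T=0
[1] (5+0,0*2+1) = (5,1)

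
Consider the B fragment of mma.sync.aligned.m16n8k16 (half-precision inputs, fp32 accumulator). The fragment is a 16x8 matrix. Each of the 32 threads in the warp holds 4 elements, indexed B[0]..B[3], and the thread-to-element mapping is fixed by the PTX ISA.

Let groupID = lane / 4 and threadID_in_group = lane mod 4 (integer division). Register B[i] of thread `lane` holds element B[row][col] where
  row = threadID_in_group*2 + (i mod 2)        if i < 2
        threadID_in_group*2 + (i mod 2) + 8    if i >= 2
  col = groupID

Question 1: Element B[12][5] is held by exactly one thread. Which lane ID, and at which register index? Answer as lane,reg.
22,2

c:5=>grp=5  r:12=>rB=1,tig=2,lo=0
L=5*4+2=22  i=1*2+0=2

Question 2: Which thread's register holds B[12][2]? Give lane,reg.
10,2

c: 2->gid=2  r: 12->r8=1,tid=2,i&1=0
L=2*4+2=10  i=1*2+0=2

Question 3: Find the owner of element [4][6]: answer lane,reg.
26,0

c:6=>grp=6  r:4=>rB=0,tig=2,lo=0
L=6*4+2=26  i=0*2+0=0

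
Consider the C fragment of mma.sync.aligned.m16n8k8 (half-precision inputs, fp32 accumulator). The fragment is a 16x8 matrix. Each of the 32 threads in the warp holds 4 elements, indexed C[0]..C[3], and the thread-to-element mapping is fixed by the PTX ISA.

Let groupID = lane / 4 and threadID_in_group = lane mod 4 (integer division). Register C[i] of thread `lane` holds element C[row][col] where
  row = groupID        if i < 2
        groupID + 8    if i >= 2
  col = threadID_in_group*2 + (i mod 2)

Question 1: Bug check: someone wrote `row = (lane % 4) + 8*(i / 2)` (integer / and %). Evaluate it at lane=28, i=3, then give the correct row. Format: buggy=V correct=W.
`(lane % 4) + 8*(i / 2)`[28,3]->8
lane 28->28/4=7, 28 mod 4=0
i=3  r:7+8->15  c:2·0+1->1
row: 8 vs 15

buggy=8 correct=15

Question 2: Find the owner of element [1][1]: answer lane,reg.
r: 1->gid=1,r8=0  c: 1->tid=0,i&1=1
L=1*4+0=4  i=0*2+1=1

4,1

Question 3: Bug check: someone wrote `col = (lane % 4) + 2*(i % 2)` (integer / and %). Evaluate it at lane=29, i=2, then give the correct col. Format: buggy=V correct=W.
`(lane % 4) + 2*(i % 2)`[29,2]->1
lane 29: g=7 (29/4), t=1 (29%4)
i=2: r=7+8=15, c=1*2+0=2
col: 1 vs 2

buggy=1 correct=2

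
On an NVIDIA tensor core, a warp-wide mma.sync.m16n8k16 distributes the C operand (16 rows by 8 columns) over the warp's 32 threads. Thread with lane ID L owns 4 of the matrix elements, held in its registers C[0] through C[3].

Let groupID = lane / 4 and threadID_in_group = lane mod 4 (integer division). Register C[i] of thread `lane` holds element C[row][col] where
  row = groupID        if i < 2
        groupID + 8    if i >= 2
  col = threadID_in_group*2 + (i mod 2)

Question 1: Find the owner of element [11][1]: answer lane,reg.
12,3

r:11=>grp=3,rB=1  c:1=>tig=0,lo=1
L=3*4+0=12  i=1*2+1=3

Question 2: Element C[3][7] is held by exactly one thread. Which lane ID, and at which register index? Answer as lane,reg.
15,1

r=3->g=3,rb=0  c=7->t=3,b0=1
L=3*4+3=15  i=0*2+1=1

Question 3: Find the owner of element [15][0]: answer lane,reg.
28,2

r:15=>grp=7,rB=1  c:0=>tig=0,lo=0
L=7*4+0=28  i=1*2+0=2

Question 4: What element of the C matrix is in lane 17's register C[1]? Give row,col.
4,3

L=17⇒gr=17>>2=4, th=17&3=1
[1]⇒row 4+0=4  col 1·2+1=3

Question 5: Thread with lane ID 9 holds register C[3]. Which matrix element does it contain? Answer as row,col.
10,3

lane 9: gr=2 (9/4), th=1 (9%4)
i=3: r=2+8=10, c=1*2+1=3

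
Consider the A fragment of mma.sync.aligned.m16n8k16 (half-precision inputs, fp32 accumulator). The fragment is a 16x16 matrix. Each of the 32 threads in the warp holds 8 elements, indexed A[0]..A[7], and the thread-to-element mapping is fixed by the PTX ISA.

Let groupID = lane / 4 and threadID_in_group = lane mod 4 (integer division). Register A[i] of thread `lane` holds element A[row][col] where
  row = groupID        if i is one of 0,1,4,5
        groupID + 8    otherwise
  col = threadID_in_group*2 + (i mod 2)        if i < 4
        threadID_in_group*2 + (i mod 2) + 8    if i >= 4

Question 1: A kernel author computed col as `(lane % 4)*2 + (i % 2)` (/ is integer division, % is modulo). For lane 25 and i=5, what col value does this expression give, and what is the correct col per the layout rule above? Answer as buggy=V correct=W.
`(lane % 4)*2 + (i % 2)`[25,5]->3
L=25->gid=25>>2=6, tid=25&3=1
[5]->row 6+0=6  col 1·2+1+8=11
col: 3 vs 11

buggy=3 correct=11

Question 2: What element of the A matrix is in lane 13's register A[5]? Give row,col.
13: grp=3,tig=1
[5] (3+0,1*2+1+8) = (3,11)

3,11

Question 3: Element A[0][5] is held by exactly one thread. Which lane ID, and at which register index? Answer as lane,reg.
2,1

r=0⇒gr=0,Rb=0  c=5⇒Cb=0,th=2,odd=1
L=0*4+2=2  i=0*4+0*2+1=1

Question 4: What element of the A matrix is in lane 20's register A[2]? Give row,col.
lane 20⇒20/4=5, 20 mod 4=0
i=2  r:5+8⇒13  c:2·0+0+0⇒0

13,0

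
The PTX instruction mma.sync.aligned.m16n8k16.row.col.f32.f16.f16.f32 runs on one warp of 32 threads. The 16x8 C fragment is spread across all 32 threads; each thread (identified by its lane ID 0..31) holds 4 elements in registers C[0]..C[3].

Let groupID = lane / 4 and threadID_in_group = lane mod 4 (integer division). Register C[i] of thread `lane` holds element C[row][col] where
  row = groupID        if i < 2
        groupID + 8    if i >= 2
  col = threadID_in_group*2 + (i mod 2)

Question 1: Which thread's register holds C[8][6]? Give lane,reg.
3,2

r:8=>grp=0,rB=1  c:6=>tig=3,lo=0
L=0*4+3=3  i=1*2+0=2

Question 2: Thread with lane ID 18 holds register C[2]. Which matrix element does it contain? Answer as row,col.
12,4

lane 18->18/4=4, 18 mod 4=2
i=2  r:4+8->12  c:2·2+0->4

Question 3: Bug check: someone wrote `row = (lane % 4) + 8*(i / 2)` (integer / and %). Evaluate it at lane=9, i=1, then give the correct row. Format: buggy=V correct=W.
buggy=1 correct=2

`(lane % 4) + 8*(i / 2)`[9,1]->1
lane 9->9/4=2, 9 mod 4=1
i=1  r:2+0->2  c:2·1+1->3
row: 1 vs 2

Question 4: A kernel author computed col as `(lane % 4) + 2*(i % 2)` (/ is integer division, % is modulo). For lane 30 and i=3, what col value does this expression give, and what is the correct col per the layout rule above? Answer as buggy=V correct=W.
`(lane % 4) + 2*(i % 2)`[30,3]->4
lane 30->30/4=7, 30 mod 4=2
i=3  r:7+8->15  c:2·2+1->5
col: 4 vs 5

buggy=4 correct=5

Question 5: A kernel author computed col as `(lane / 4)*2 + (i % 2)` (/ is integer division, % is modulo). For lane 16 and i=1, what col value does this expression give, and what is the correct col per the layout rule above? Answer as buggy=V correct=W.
buggy=9 correct=1

`(lane / 4)*2 + (i % 2)`[16,1]⇒9
16: gr=4,th=0
[1] (4+0,0*2+1) = (4,1)
col: 9 vs 1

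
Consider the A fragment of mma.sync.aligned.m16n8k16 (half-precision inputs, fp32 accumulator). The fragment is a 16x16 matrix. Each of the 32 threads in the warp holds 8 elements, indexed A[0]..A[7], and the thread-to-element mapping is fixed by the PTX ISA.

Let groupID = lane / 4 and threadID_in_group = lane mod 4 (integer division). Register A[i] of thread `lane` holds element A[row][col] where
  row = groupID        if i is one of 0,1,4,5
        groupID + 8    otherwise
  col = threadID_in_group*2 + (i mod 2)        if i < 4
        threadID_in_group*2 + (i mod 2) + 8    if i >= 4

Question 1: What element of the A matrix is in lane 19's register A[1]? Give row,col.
lane 19=>19/4=4, 19 mod 4=3
i=1  r:4+0=>4  c:2·3+1+0=>7

4,7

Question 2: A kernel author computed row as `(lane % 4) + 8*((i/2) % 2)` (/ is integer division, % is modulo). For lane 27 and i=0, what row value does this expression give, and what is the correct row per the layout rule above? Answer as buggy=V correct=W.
`(lane % 4) + 8*((i/2) % 2)`[27,0]⇒3
lane 27⇒27/4=6, 27 mod 4=3
i=0  r:6+0⇒6  c:2·3+0+0⇒6
row: 3 vs 6

buggy=3 correct=6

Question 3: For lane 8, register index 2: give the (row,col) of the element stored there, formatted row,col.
10,0

8: grp=2,tig=0
[2] (2+8,0*2+0+0) = (10,0)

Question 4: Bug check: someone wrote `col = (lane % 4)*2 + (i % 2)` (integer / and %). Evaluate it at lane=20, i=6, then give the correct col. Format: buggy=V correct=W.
`(lane % 4)*2 + (i % 2)`[20,6]=>0
lane 20: grp=5 (20/4), tig=0 (20%4)
i=6: r=5+8=13, c=0*2+0+8=8
col: 0 vs 8

buggy=0 correct=8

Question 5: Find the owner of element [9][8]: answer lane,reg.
4,6

r=9→G=1,rhi=1  c=8→chi=1,T=0,p=0
L=1*4+0=4  i=1*4+1*2+0=6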